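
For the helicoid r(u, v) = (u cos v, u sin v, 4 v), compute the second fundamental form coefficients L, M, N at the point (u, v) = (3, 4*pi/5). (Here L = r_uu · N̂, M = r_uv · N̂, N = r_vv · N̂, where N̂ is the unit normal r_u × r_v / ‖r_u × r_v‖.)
L = 0;  M = -4/5;  N = 0

Compute the unit normal N̂(u, v) = (4*sin(v)/sqrt(u^2 + 16), -4*cos(v)/sqrt(u^2 + 16), u/sqrt(u^2 + 16)), and the second partials r_uu, r_uv, r_vv. Take dot products:
  L(u, v) = r_uu · N̂ = 0,
  M(u, v) = r_uv · N̂ = -4/sqrt(u^2 + 16),
  N(u, v) = r_vv · N̂ = 0.
Evaluating at (u, v) = (3, 4*pi/5):
  L = 0, M = -4/5, N = 0.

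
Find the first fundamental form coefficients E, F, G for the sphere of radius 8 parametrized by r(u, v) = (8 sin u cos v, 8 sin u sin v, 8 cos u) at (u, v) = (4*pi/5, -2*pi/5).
E = 64;  F = 0;  G = 40 - 8*sqrt(5)

Partials: r_u = (8*cos(u)*cos(v), 8*sin(v)*cos(u), -8*sin(u)), r_v = (-8*sin(u)*sin(v), 8*sin(u)*cos(v), 0). As functions of (u, v):
  E = r_u · r_u = 64,
  F = r_u · r_v = 0,
  G = r_v · r_v = 64*sin(u)^2.
Evaluating at (u, v) = (4*pi/5, -2*pi/5): E = 64, F = 0, G = 40 - 8*sqrt(5).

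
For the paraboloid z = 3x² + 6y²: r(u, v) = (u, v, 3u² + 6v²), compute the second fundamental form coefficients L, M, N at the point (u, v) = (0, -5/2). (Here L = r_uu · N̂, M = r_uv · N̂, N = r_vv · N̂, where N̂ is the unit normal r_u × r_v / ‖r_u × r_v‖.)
L = 6*sqrt(901)/901;  M = 0;  N = 12*sqrt(901)/901

Compute the unit normal N̂(u, v) = (-6*u/sqrt(36*u^2 + 144*v^2 + 1), -12*v/sqrt(36*u^2 + 144*v^2 + 1), 1/sqrt(36*u^2 + 144*v^2 + 1)), and the second partials r_uu, r_uv, r_vv. Take dot products:
  L(u, v) = r_uu · N̂ = 6/sqrt(36*u^2 + 144*v^2 + 1),
  M(u, v) = r_uv · N̂ = 0,
  N(u, v) = r_vv · N̂ = 12/sqrt(36*u^2 + 144*v^2 + 1).
Evaluating at (u, v) = (0, -5/2):
  L = 6*sqrt(901)/901, M = 0, N = 12*sqrt(901)/901.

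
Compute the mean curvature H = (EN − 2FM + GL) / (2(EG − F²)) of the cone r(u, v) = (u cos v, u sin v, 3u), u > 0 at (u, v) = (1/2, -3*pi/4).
H = 3*sqrt(10)/10

With E = 10, F = 0, G = u^2, L = 0, M = 0, N = 3*sqrt(10)*u^2/(10*Abs(u)), assemble
  H = (EN − 2FM + GL) / (2(EG − F²)) = 3*sqrt(10)/(20*Abs(u)).
At (u, v) = (1/2, -3*pi/4): H = 3*sqrt(10)/10.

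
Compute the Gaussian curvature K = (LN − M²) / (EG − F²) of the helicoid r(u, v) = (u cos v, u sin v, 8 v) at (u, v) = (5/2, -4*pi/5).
K = -1024/78961

Coefficients of the first fundamental form: E = 1, F = 0, G = u^2 + 64.
Coefficients of the second fundamental form: L = 0, M = -8/sqrt(u^2 + 64), N = 0.
Assemble K = (LN − M²)/(EG − F²) = -64/(u^2 + 64)^2. At (u, v) = (5/2, -4*pi/5): K = -1024/78961.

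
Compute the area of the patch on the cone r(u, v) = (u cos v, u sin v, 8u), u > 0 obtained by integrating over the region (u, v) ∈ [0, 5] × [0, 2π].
Area = 25*sqrt(65)*pi

Area = ∫∫ √(EG − F²) du dv with √(EG − F²) = sqrt(65)*Abs(u). Integrating over [0, 5] × [0, 2π] gives 25*sqrt(65)*pi.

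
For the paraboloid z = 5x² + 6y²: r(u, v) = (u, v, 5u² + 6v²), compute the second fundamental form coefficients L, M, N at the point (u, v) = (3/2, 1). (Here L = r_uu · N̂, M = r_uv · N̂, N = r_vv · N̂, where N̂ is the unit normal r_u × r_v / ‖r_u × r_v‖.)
L = sqrt(370)/37;  M = 0;  N = 6*sqrt(370)/185

Compute the unit normal N̂(u, v) = (-10*u/sqrt(100*u^2 + 144*v^2 + 1), -12*v/sqrt(100*u^2 + 144*v^2 + 1), 1/sqrt(100*u^2 + 144*v^2 + 1)), and the second partials r_uu, r_uv, r_vv. Take dot products:
  L(u, v) = r_uu · N̂ = 10/sqrt(100*u^2 + 144*v^2 + 1),
  M(u, v) = r_uv · N̂ = 0,
  N(u, v) = r_vv · N̂ = 12/sqrt(100*u^2 + 144*v^2 + 1).
Evaluating at (u, v) = (3/2, 1):
  L = sqrt(370)/37, M = 0, N = 6*sqrt(370)/185.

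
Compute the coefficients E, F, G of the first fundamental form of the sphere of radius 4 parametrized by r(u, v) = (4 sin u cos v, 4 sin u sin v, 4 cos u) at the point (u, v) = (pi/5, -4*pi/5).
E = 16;  F = 0;  G = 10 - 2*sqrt(5)

Partials: r_u = (4*cos(u)*cos(v), 4*sin(v)*cos(u), -4*sin(u)), r_v = (-4*sin(u)*sin(v), 4*sin(u)*cos(v), 0). As functions of (u, v):
  E = r_u · r_u = 16,
  F = r_u · r_v = 0,
  G = r_v · r_v = 16*sin(u)^2.
Evaluating at (u, v) = (pi/5, -4*pi/5): E = 16, F = 0, G = 10 - 2*sqrt(5).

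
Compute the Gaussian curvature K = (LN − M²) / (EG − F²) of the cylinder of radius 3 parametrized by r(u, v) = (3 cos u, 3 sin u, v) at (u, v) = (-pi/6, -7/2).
K = 0

Coefficients of the first fundamental form: E = 9, F = 0, G = 1.
Coefficients of the second fundamental form: L = -3, M = 0, N = 0.
Assemble K = (LN − M²)/(EG − F²) = 0. At (u, v) = (-pi/6, -7/2): K = 0.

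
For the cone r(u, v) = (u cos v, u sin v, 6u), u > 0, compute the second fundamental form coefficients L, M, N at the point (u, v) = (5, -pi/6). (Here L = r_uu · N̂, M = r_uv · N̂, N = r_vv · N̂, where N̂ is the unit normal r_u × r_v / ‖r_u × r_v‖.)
L = 0;  M = 0;  N = 30*sqrt(37)/37

Compute the unit normal N̂(u, v) = (-6*sqrt(37)*u*cos(v)/(37*Abs(u)), -6*sqrt(37)*u*sin(v)/(37*Abs(u)), sqrt(37)*u/(37*Abs(u))), and the second partials r_uu, r_uv, r_vv. Take dot products:
  L(u, v) = r_uu · N̂ = 0,
  M(u, v) = r_uv · N̂ = 0,
  N(u, v) = r_vv · N̂ = 6*sqrt(37)*u^2/(37*Abs(u)).
Evaluating at (u, v) = (5, -pi/6):
  L = 0, M = 0, N = 30*sqrt(37)/37.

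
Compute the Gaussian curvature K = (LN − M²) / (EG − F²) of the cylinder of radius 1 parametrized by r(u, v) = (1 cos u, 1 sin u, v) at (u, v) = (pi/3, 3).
K = 0

Coefficients of the first fundamental form: E = 1, F = 0, G = 1.
Coefficients of the second fundamental form: L = -1, M = 0, N = 0.
Assemble K = (LN − M²)/(EG − F²) = 0. At (u, v) = (pi/3, 3): K = 0.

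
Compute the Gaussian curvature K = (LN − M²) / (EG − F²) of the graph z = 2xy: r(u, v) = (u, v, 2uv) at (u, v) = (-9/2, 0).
K = -1/1681

Coefficients of the first fundamental form: E = 4*v^2 + 1, F = 4*u*v, G = 4*u^2 + 1.
Coefficients of the second fundamental form: L = 0, M = 2/sqrt(4*u^2 + 4*v^2 + 1), N = 0.
Assemble K = (LN − M²)/(EG − F²) = -4/(16*u^4 + 32*u^2*v^2 + 8*u^2 + 16*v^4 + 8*v^2 + 1). At (u, v) = (-9/2, 0): K = -1/1681.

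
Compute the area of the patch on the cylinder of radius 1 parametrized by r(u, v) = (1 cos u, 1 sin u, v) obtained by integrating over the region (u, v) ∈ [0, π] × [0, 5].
Area = 5*pi

Area = ∫∫ √(EG − F²) du dv with √(EG − F²) = 1. Integrating over [0, π] × [0, 5] gives 5*pi.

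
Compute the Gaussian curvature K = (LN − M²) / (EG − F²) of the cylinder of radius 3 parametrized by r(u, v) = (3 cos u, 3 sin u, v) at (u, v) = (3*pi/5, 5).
K = 0

Coefficients of the first fundamental form: E = 9, F = 0, G = 1.
Coefficients of the second fundamental form: L = -3, M = 0, N = 0.
Assemble K = (LN − M²)/(EG − F²) = 0. At (u, v) = (3*pi/5, 5): K = 0.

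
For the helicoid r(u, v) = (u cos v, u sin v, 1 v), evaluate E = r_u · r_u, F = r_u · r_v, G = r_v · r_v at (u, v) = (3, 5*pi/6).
E = 1;  F = 0;  G = 10

Partials: r_u = (cos(v), sin(v), 0), r_v = (-u*sin(v), u*cos(v), 1). As functions of (u, v):
  E = r_u · r_u = 1,
  F = r_u · r_v = 0,
  G = r_v · r_v = u^2 + 1.
Evaluating at (u, v) = (3, 5*pi/6): E = 1, F = 0, G = 10.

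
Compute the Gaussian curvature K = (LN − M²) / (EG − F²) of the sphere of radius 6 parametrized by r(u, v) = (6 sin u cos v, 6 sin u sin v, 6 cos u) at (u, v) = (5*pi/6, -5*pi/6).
K = 1/36

Coefficients of the first fundamental form: E = 36, F = 0, G = 36*sin(u)^2.
Coefficients of the second fundamental form: L = -6*sin(u)/Abs(sin(u)), M = 0, N = -6*sin(u)^3/Abs(sin(u)).
Assemble K = (LN − M²)/(EG − F²) = 1/36. At (u, v) = (5*pi/6, -5*pi/6): K = 1/36.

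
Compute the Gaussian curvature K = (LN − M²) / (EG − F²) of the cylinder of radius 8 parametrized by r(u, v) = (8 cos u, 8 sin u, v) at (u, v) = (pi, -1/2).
K = 0

Coefficients of the first fundamental form: E = 64, F = 0, G = 1.
Coefficients of the second fundamental form: L = -8, M = 0, N = 0.
Assemble K = (LN − M²)/(EG − F²) = 0. At (u, v) = (pi, -1/2): K = 0.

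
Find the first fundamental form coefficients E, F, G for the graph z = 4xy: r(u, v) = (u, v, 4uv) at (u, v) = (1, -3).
E = 145;  F = -48;  G = 17

Partials: r_u = (1, 0, 4*v), r_v = (0, 1, 4*u). As functions of (u, v):
  E = r_u · r_u = 16*v^2 + 1,
  F = r_u · r_v = 16*u*v,
  G = r_v · r_v = 16*u^2 + 1.
Evaluating at (u, v) = (1, -3): E = 145, F = -48, G = 17.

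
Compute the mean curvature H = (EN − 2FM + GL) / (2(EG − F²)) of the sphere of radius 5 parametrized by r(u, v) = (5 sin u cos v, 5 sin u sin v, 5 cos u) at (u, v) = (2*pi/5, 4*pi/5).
H = -1/5

With E = 25, F = 0, G = 25*sin(u)^2, L = -5*sin(u)/Abs(sin(u)), M = 0, N = -5*sin(u)^3/Abs(sin(u)), assemble
  H = (EN − 2FM + GL) / (2(EG − F²)) = -sin(u)/(5*Abs(sin(u))).
At (u, v) = (2*pi/5, 4*pi/5): H = -1/5.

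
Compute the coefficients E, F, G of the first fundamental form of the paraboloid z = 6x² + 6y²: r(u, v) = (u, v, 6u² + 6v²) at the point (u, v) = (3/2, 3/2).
E = 325;  F = 324;  G = 325

Partials: r_u = (1, 0, 12*u), r_v = (0, 1, 12*v). As functions of (u, v):
  E = r_u · r_u = 144*u^2 + 1,
  F = r_u · r_v = 144*u*v,
  G = r_v · r_v = 144*v^2 + 1.
Evaluating at (u, v) = (3/2, 3/2): E = 325, F = 324, G = 325.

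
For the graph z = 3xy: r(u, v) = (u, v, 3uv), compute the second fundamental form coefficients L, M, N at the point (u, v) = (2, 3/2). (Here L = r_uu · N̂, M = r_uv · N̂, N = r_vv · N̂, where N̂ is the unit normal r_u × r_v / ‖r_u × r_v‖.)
L = 0;  M = 6*sqrt(229)/229;  N = 0

Compute the unit normal N̂(u, v) = (-3*v/sqrt(9*u^2 + 9*v^2 + 1), -3*u/sqrt(9*u^2 + 9*v^2 + 1), 1/sqrt(9*u^2 + 9*v^2 + 1)), and the second partials r_uu, r_uv, r_vv. Take dot products:
  L(u, v) = r_uu · N̂ = 0,
  M(u, v) = r_uv · N̂ = 3/sqrt(9*u^2 + 9*v^2 + 1),
  N(u, v) = r_vv · N̂ = 0.
Evaluating at (u, v) = (2, 3/2):
  L = 0, M = 6*sqrt(229)/229, N = 0.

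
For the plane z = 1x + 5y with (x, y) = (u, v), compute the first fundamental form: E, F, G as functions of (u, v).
E = 2;  F = 5;  G = 26

Compute partials: r_u = (1, 0, 1), r_v = (0, 1, 5). Then
  E = r_u · r_u = 2,
  F = r_u · r_v = 5,
  G = r_v · r_v = 26.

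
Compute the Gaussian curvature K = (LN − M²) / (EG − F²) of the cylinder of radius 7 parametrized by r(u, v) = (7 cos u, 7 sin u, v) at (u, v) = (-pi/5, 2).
K = 0

Coefficients of the first fundamental form: E = 49, F = 0, G = 1.
Coefficients of the second fundamental form: L = -7, M = 0, N = 0.
Assemble K = (LN − M²)/(EG − F²) = 0. At (u, v) = (-pi/5, 2): K = 0.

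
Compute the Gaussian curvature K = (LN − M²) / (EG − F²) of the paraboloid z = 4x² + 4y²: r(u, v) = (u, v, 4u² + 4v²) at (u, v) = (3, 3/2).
K = 64/519841

Coefficients of the first fundamental form: E = 64*u^2 + 1, F = 64*u*v, G = 64*v^2 + 1.
Coefficients of the second fundamental form: L = 8/sqrt(64*u^2 + 64*v^2 + 1), M = 0, N = 8/sqrt(64*u^2 + 64*v^2 + 1).
Assemble K = (LN − M²)/(EG − F²) = 64/(4096*u^4 + 8192*u^2*v^2 + 128*u^2 + 4096*v^4 + 128*v^2 + 1). At (u, v) = (3, 3/2): K = 64/519841.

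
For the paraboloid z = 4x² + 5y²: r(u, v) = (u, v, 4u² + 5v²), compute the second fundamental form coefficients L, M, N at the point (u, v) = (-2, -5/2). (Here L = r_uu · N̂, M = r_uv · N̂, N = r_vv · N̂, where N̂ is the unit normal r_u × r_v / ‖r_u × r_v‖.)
L = 4*sqrt(2)/21;  M = 0;  N = 5*sqrt(2)/21

Compute the unit normal N̂(u, v) = (-8*u/sqrt(64*u^2 + 100*v^2 + 1), -10*v/sqrt(64*u^2 + 100*v^2 + 1), 1/sqrt(64*u^2 + 100*v^2 + 1)), and the second partials r_uu, r_uv, r_vv. Take dot products:
  L(u, v) = r_uu · N̂ = 8/sqrt(64*u^2 + 100*v^2 + 1),
  M(u, v) = r_uv · N̂ = 0,
  N(u, v) = r_vv · N̂ = 10/sqrt(64*u^2 + 100*v^2 + 1).
Evaluating at (u, v) = (-2, -5/2):
  L = 4*sqrt(2)/21, M = 0, N = 5*sqrt(2)/21.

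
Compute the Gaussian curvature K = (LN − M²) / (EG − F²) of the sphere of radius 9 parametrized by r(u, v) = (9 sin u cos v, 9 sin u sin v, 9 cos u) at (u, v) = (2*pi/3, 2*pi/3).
K = 1/81

Coefficients of the first fundamental form: E = 81, F = 0, G = 81*sin(u)^2.
Coefficients of the second fundamental form: L = -9*sin(u)/Abs(sin(u)), M = 0, N = -9*sin(u)^3/Abs(sin(u)).
Assemble K = (LN − M²)/(EG − F²) = 1/81. At (u, v) = (2*pi/3, 2*pi/3): K = 1/81.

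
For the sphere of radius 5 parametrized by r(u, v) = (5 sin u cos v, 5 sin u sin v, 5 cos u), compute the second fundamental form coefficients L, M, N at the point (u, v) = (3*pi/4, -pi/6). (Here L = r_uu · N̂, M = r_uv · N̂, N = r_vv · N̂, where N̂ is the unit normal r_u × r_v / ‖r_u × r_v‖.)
L = -5;  M = 0;  N = -5/2

Compute the unit normal N̂(u, v) = (sin(u)^2*cos(v)/Abs(sin(u)), sin(u)^2*sin(v)/Abs(sin(u)), sin(2*u)/(2*Abs(sin(u)))), and the second partials r_uu, r_uv, r_vv. Take dot products:
  L(u, v) = r_uu · N̂ = -5*sin(u)/Abs(sin(u)),
  M(u, v) = r_uv · N̂ = 0,
  N(u, v) = r_vv · N̂ = -5*sin(u)^3/Abs(sin(u)).
Evaluating at (u, v) = (3*pi/4, -pi/6):
  L = -5, M = 0, N = -5/2.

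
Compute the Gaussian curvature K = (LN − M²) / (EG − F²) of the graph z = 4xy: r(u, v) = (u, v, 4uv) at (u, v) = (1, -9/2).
K = -16/116281

Coefficients of the first fundamental form: E = 16*v^2 + 1, F = 16*u*v, G = 16*u^2 + 1.
Coefficients of the second fundamental form: L = 0, M = 4/sqrt(16*u^2 + 16*v^2 + 1), N = 0.
Assemble K = (LN − M²)/(EG − F²) = -16/(256*u^4 + 512*u^2*v^2 + 32*u^2 + 256*v^4 + 32*v^2 + 1). At (u, v) = (1, -9/2): K = -16/116281.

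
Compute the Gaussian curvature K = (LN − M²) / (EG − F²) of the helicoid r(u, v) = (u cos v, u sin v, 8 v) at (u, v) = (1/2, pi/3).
K = -1024/66049

Coefficients of the first fundamental form: E = 1, F = 0, G = u^2 + 64.
Coefficients of the second fundamental form: L = 0, M = -8/sqrt(u^2 + 64), N = 0.
Assemble K = (LN − M²)/(EG − F²) = -64/(u^2 + 64)^2. At (u, v) = (1/2, pi/3): K = -1024/66049.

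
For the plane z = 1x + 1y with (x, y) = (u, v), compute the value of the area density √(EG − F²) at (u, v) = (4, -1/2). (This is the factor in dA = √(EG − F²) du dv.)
√(EG − F²)|_{(4, -1/2)} = sqrt(3)

E = 2, F = 1, G = 2, so EG − F² = 3. Taking the positive square root: √(EG − F²) = sqrt(3). At (u, v) = (4, -1/2): sqrt(3).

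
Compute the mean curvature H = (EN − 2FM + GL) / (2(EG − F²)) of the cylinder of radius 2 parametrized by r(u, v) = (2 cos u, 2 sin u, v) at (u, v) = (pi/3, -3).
H = -1/4

With E = 4, F = 0, G = 1, L = -2, M = 0, N = 0, assemble
  H = (EN − 2FM + GL) / (2(EG − F²)) = -1/4.
At (u, v) = (pi/3, -3): H = -1/4.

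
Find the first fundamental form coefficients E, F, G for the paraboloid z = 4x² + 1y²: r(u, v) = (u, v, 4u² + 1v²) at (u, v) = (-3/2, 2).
E = 145;  F = -48;  G = 17

Partials: r_u = (1, 0, 8*u), r_v = (0, 1, 2*v). As functions of (u, v):
  E = r_u · r_u = 64*u^2 + 1,
  F = r_u · r_v = 16*u*v,
  G = r_v · r_v = 4*v^2 + 1.
Evaluating at (u, v) = (-3/2, 2): E = 145, F = -48, G = 17.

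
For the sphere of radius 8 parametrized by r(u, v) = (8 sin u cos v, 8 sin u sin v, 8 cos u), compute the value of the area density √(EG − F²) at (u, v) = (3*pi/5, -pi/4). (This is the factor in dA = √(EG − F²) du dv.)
√(EG − F²)|_{(3*pi/5, -pi/4)} = 16*sqrt(2*sqrt(5) + 10)

E = 64, F = 0, G = 64*sin(u)^2, so EG − F² = 4096*sin(u)^2. Taking the positive square root: √(EG − F²) = 64*Abs(sin(u)). At (u, v) = (3*pi/5, -pi/4): 16*sqrt(2*sqrt(5) + 10).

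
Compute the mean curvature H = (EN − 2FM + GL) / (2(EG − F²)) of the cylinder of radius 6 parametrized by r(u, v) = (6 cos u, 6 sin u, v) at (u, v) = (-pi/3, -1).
H = -1/12

With E = 36, F = 0, G = 1, L = -6, M = 0, N = 0, assemble
  H = (EN − 2FM + GL) / (2(EG − F²)) = -1/12.
At (u, v) = (-pi/3, -1): H = -1/12.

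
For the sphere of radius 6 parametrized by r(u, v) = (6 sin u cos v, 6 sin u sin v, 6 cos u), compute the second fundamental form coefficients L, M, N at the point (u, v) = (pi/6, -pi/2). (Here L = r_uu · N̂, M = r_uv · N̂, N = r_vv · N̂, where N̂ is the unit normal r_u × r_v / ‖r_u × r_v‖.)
L = -6;  M = 0;  N = -3/2

Compute the unit normal N̂(u, v) = (sin(u)^2*cos(v)/Abs(sin(u)), sin(u)^2*sin(v)/Abs(sin(u)), sin(2*u)/(2*Abs(sin(u)))), and the second partials r_uu, r_uv, r_vv. Take dot products:
  L(u, v) = r_uu · N̂ = -6*sin(u)/Abs(sin(u)),
  M(u, v) = r_uv · N̂ = 0,
  N(u, v) = r_vv · N̂ = -6*sin(u)^3/Abs(sin(u)).
Evaluating at (u, v) = (pi/6, -pi/2):
  L = -6, M = 0, N = -3/2.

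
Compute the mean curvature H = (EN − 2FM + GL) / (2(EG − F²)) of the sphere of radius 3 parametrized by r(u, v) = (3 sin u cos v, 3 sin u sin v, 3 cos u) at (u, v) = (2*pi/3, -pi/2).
H = -1/3

With E = 9, F = 0, G = 9*sin(u)^2, L = -3*sin(u)/Abs(sin(u)), M = 0, N = -3*sin(u)^3/Abs(sin(u)), assemble
  H = (EN − 2FM + GL) / (2(EG − F²)) = -sin(u)/(3*Abs(sin(u))).
At (u, v) = (2*pi/3, -pi/2): H = -1/3.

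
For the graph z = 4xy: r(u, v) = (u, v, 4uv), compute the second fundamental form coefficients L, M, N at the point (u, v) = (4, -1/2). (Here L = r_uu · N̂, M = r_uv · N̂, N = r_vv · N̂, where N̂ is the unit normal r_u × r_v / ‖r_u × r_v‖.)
L = 0;  M = 4*sqrt(29)/87;  N = 0

Compute the unit normal N̂(u, v) = (-4*v/sqrt(16*u^2 + 16*v^2 + 1), -4*u/sqrt(16*u^2 + 16*v^2 + 1), 1/sqrt(16*u^2 + 16*v^2 + 1)), and the second partials r_uu, r_uv, r_vv. Take dot products:
  L(u, v) = r_uu · N̂ = 0,
  M(u, v) = r_uv · N̂ = 4/sqrt(16*u^2 + 16*v^2 + 1),
  N(u, v) = r_vv · N̂ = 0.
Evaluating at (u, v) = (4, -1/2):
  L = 0, M = 4*sqrt(29)/87, N = 0.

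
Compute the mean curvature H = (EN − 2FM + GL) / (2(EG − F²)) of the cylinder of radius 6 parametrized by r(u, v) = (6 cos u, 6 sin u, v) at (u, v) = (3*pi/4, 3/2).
H = -1/12

With E = 36, F = 0, G = 1, L = -6, M = 0, N = 0, assemble
  H = (EN − 2FM + GL) / (2(EG − F²)) = -1/12.
At (u, v) = (3*pi/4, 3/2): H = -1/12.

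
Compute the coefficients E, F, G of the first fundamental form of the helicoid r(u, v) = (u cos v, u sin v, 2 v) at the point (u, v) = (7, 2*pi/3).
E = 1;  F = 0;  G = 53

Partials: r_u = (cos(v), sin(v), 0), r_v = (-u*sin(v), u*cos(v), 2). As functions of (u, v):
  E = r_u · r_u = 1,
  F = r_u · r_v = 0,
  G = r_v · r_v = u^2 + 4.
Evaluating at (u, v) = (7, 2*pi/3): E = 1, F = 0, G = 53.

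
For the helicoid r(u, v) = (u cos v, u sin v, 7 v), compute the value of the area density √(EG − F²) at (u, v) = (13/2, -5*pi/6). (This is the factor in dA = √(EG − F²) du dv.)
√(EG − F²)|_{(13/2, -5*pi/6)} = sqrt(365)/2

E = 1, F = 0, G = u^2 + 49, so EG − F² = u^2 + 49. Taking the positive square root: √(EG − F²) = sqrt(u^2 + 49). At (u, v) = (13/2, -5*pi/6): sqrt(365)/2.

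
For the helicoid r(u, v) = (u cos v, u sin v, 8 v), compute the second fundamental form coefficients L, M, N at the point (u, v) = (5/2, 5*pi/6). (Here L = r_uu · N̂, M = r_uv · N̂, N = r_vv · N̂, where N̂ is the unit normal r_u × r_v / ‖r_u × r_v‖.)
L = 0;  M = -16*sqrt(281)/281;  N = 0

Compute the unit normal N̂(u, v) = (8*sin(v)/sqrt(u^2 + 64), -8*cos(v)/sqrt(u^2 + 64), u/sqrt(u^2 + 64)), and the second partials r_uu, r_uv, r_vv. Take dot products:
  L(u, v) = r_uu · N̂ = 0,
  M(u, v) = r_uv · N̂ = -8/sqrt(u^2 + 64),
  N(u, v) = r_vv · N̂ = 0.
Evaluating at (u, v) = (5/2, 5*pi/6):
  L = 0, M = -16*sqrt(281)/281, N = 0.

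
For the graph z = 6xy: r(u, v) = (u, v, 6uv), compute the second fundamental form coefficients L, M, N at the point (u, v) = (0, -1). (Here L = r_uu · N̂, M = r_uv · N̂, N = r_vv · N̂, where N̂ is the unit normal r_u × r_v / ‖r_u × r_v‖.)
L = 0;  M = 6*sqrt(37)/37;  N = 0

Compute the unit normal N̂(u, v) = (-6*v/sqrt(36*u^2 + 36*v^2 + 1), -6*u/sqrt(36*u^2 + 36*v^2 + 1), 1/sqrt(36*u^2 + 36*v^2 + 1)), and the second partials r_uu, r_uv, r_vv. Take dot products:
  L(u, v) = r_uu · N̂ = 0,
  M(u, v) = r_uv · N̂ = 6/sqrt(36*u^2 + 36*v^2 + 1),
  N(u, v) = r_vv · N̂ = 0.
Evaluating at (u, v) = (0, -1):
  L = 0, M = 6*sqrt(37)/37, N = 0.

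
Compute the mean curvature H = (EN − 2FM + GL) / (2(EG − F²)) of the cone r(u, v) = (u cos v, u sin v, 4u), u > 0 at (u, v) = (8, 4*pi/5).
H = sqrt(17)/68

With E = 17, F = 0, G = u^2, L = 0, M = 0, N = 4*sqrt(17)*u^2/(17*Abs(u)), assemble
  H = (EN − 2FM + GL) / (2(EG − F²)) = 2*sqrt(17)/(17*Abs(u)).
At (u, v) = (8, 4*pi/5): H = sqrt(17)/68.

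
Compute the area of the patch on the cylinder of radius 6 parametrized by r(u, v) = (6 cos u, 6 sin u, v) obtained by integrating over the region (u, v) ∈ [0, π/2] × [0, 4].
Area = 12*pi

Area = ∫∫ √(EG − F²) du dv with √(EG − F²) = 6. Integrating over [0, π/2] × [0, 4] gives 12*pi.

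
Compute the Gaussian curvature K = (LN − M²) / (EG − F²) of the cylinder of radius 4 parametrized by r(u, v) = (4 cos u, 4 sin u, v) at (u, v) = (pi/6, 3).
K = 0

Coefficients of the first fundamental form: E = 16, F = 0, G = 1.
Coefficients of the second fundamental form: L = -4, M = 0, N = 0.
Assemble K = (LN − M²)/(EG − F²) = 0. At (u, v) = (pi/6, 3): K = 0.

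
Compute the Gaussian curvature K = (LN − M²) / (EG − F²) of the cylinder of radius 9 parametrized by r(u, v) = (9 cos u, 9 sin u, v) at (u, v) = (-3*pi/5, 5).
K = 0

Coefficients of the first fundamental form: E = 81, F = 0, G = 1.
Coefficients of the second fundamental form: L = -9, M = 0, N = 0.
Assemble K = (LN − M²)/(EG − F²) = 0. At (u, v) = (-3*pi/5, 5): K = 0.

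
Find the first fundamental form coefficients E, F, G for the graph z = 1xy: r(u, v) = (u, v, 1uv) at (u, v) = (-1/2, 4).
E = 17;  F = -2;  G = 5/4

Partials: r_u = (1, 0, v), r_v = (0, 1, u). As functions of (u, v):
  E = r_u · r_u = v^2 + 1,
  F = r_u · r_v = u*v,
  G = r_v · r_v = u^2 + 1.
Evaluating at (u, v) = (-1/2, 4): E = 17, F = -2, G = 5/4.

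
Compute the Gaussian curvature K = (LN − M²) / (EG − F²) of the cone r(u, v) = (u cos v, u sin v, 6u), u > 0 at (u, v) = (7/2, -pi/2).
K = 0

Coefficients of the first fundamental form: E = 37, F = 0, G = u^2.
Coefficients of the second fundamental form: L = 0, M = 0, N = 6*sqrt(37)*u^2/(37*Abs(u)).
Assemble K = (LN − M²)/(EG − F²) = 0. At (u, v) = (7/2, -pi/2): K = 0.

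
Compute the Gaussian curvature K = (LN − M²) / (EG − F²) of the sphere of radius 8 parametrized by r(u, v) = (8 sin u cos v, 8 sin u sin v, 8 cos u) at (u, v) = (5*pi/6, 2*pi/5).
K = 1/64

Coefficients of the first fundamental form: E = 64, F = 0, G = 64*sin(u)^2.
Coefficients of the second fundamental form: L = -8*sin(u)/Abs(sin(u)), M = 0, N = -8*sin(u)^3/Abs(sin(u)).
Assemble K = (LN − M²)/(EG − F²) = 1/64. At (u, v) = (5*pi/6, 2*pi/5): K = 1/64.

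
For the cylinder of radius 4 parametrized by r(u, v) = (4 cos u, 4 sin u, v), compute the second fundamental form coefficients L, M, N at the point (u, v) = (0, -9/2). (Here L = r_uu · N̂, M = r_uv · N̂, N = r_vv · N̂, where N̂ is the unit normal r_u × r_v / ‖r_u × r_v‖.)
L = -4;  M = 0;  N = 0

Compute the unit normal N̂(u, v) = (cos(u), sin(u), 0), and the second partials r_uu, r_uv, r_vv. Take dot products:
  L(u, v) = r_uu · N̂ = -4,
  M(u, v) = r_uv · N̂ = 0,
  N(u, v) = r_vv · N̂ = 0.
Evaluating at (u, v) = (0, -9/2):
  L = -4, M = 0, N = 0.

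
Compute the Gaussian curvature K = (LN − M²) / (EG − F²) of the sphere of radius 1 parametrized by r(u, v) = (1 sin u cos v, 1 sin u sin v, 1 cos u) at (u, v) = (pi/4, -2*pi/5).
K = 1

Coefficients of the first fundamental form: E = 1, F = 0, G = sin(u)^2.
Coefficients of the second fundamental form: L = -sin(u)/Abs(sin(u)), M = 0, N = -sin(u)^3/Abs(sin(u)).
Assemble K = (LN − M²)/(EG − F²) = 1. At (u, v) = (pi/4, -2*pi/5): K = 1.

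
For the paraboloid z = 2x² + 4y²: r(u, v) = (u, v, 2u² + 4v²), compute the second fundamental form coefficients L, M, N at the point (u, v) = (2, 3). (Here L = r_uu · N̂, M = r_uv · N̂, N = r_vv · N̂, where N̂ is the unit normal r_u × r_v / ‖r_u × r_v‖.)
L = 4*sqrt(641)/641;  M = 0;  N = 8*sqrt(641)/641

Compute the unit normal N̂(u, v) = (-4*u/sqrt(16*u^2 + 64*v^2 + 1), -8*v/sqrt(16*u^2 + 64*v^2 + 1), 1/sqrt(16*u^2 + 64*v^2 + 1)), and the second partials r_uu, r_uv, r_vv. Take dot products:
  L(u, v) = r_uu · N̂ = 4/sqrt(16*u^2 + 64*v^2 + 1),
  M(u, v) = r_uv · N̂ = 0,
  N(u, v) = r_vv · N̂ = 8/sqrt(16*u^2 + 64*v^2 + 1).
Evaluating at (u, v) = (2, 3):
  L = 4*sqrt(641)/641, M = 0, N = 8*sqrt(641)/641.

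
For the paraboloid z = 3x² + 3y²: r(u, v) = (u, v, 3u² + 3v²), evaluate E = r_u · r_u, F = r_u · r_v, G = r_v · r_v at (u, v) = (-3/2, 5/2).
E = 82;  F = -135;  G = 226

Partials: r_u = (1, 0, 6*u), r_v = (0, 1, 6*v). As functions of (u, v):
  E = r_u · r_u = 36*u^2 + 1,
  F = r_u · r_v = 36*u*v,
  G = r_v · r_v = 36*v^2 + 1.
Evaluating at (u, v) = (-3/2, 5/2): E = 82, F = -135, G = 226.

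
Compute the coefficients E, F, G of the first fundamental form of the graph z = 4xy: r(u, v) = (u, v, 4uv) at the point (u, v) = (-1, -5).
E = 401;  F = 80;  G = 17

Partials: r_u = (1, 0, 4*v), r_v = (0, 1, 4*u). As functions of (u, v):
  E = r_u · r_u = 16*v^2 + 1,
  F = r_u · r_v = 16*u*v,
  G = r_v · r_v = 16*u^2 + 1.
Evaluating at (u, v) = (-1, -5): E = 401, F = 80, G = 17.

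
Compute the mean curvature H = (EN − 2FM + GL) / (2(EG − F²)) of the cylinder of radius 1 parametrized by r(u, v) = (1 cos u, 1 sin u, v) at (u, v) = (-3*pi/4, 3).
H = -1/2

With E = 1, F = 0, G = 1, L = -1, M = 0, N = 0, assemble
  H = (EN − 2FM + GL) / (2(EG − F²)) = -1/2.
At (u, v) = (-3*pi/4, 3): H = -1/2.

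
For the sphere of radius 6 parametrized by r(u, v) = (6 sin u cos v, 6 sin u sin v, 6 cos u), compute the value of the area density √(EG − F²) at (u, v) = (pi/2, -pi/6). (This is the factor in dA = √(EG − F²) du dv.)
√(EG − F²)|_{(pi/2, -pi/6)} = 36

E = 36, F = 0, G = 36*sin(u)^2, so EG − F² = 1296*sin(u)^2. Taking the positive square root: √(EG − F²) = 36*Abs(sin(u)). At (u, v) = (pi/2, -pi/6): 36.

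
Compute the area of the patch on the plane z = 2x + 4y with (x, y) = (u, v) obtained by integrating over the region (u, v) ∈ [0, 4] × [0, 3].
Area = 12*sqrt(21)

Area = ∫∫ √(EG − F²) du dv with √(EG − F²) = sqrt(21). Integrating over [0, 4] × [0, 3] gives 12*sqrt(21).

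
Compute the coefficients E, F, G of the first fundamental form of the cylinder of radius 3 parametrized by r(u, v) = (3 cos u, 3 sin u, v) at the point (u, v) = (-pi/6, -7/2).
E = 9;  F = 0;  G = 1

Partials: r_u = (-3*sin(u), 3*cos(u), 0), r_v = (0, 0, 1). As functions of (u, v):
  E = r_u · r_u = 9,
  F = r_u · r_v = 0,
  G = r_v · r_v = 1.
Evaluating at (u, v) = (-pi/6, -7/2): E = 9, F = 0, G = 1.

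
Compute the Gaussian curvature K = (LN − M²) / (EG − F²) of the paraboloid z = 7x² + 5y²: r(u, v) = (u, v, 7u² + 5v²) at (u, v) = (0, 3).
K = 140/811801

Coefficients of the first fundamental form: E = 196*u^2 + 1, F = 140*u*v, G = 100*v^2 + 1.
Coefficients of the second fundamental form: L = 14/sqrt(196*u^2 + 100*v^2 + 1), M = 0, N = 10/sqrt(196*u^2 + 100*v^2 + 1).
Assemble K = (LN − M²)/(EG − F²) = 140/(38416*u^4 + 39200*u^2*v^2 + 392*u^2 + 10000*v^4 + 200*v^2 + 1). At (u, v) = (0, 3): K = 140/811801.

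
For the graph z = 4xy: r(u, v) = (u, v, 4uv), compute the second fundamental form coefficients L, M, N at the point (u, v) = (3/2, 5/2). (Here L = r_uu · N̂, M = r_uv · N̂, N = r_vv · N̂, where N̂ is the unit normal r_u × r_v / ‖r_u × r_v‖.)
L = 0;  M = 4*sqrt(137)/137;  N = 0

Compute the unit normal N̂(u, v) = (-4*v/sqrt(16*u^2 + 16*v^2 + 1), -4*u/sqrt(16*u^2 + 16*v^2 + 1), 1/sqrt(16*u^2 + 16*v^2 + 1)), and the second partials r_uu, r_uv, r_vv. Take dot products:
  L(u, v) = r_uu · N̂ = 0,
  M(u, v) = r_uv · N̂ = 4/sqrt(16*u^2 + 16*v^2 + 1),
  N(u, v) = r_vv · N̂ = 0.
Evaluating at (u, v) = (3/2, 5/2):
  L = 0, M = 4*sqrt(137)/137, N = 0.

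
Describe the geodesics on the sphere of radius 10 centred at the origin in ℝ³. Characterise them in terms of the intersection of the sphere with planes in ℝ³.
Geodesics on the sphere of radius 10 are great circles — circles of radius 10 obtained as the intersection of the sphere with planes through the origin (the centre of the sphere).

A curve α(t) of nonzero constant speed on the sphere of radius 10 is a geodesic iff its acceleration α̈ is everywhere normal to the surface, i.e. parallel to the radial vector α(t). Then d/dt(α × α̇) = α̇ × α̇ + α × α̈ = 0, so α × α̇ is a constant vector n ≠ 0 and α(t) · n = 0 for all t: α lies in the plane through the origin with normal n. The intersection of that plane with the sphere is a circle of radius 10 (a great circle). Conversely, a great circle traversed at constant speed has centripetal acceleration pointing at the origin, hence normal to the sphere, so every great circle is a geodesic.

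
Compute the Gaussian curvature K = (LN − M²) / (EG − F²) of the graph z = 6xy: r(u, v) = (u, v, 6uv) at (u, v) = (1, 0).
K = -36/1369

Coefficients of the first fundamental form: E = 36*v^2 + 1, F = 36*u*v, G = 36*u^2 + 1.
Coefficients of the second fundamental form: L = 0, M = 6/sqrt(36*u^2 + 36*v^2 + 1), N = 0.
Assemble K = (LN − M²)/(EG − F²) = -36/(1296*u^4 + 2592*u^2*v^2 + 72*u^2 + 1296*v^4 + 72*v^2 + 1). At (u, v) = (1, 0): K = -36/1369.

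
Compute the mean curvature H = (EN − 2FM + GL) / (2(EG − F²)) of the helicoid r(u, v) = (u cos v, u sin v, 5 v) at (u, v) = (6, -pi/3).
H = 0

With E = 1, F = 0, G = u^2 + 25, L = 0, M = -5/sqrt(u^2 + 25), N = 0, assemble
  H = (EN − 2FM + GL) / (2(EG − F²)) = 0.
At (u, v) = (6, -pi/3): H = 0.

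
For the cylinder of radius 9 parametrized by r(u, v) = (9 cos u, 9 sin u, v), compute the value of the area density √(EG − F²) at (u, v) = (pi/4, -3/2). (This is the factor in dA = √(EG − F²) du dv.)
√(EG − F²)|_{(pi/4, -3/2)} = 9

E = 81, F = 0, G = 1, so EG − F² = 81. Taking the positive square root: √(EG − F²) = 9. At (u, v) = (pi/4, -3/2): 9.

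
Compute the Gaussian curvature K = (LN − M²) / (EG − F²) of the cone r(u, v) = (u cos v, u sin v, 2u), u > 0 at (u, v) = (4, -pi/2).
K = 0

Coefficients of the first fundamental form: E = 5, F = 0, G = u^2.
Coefficients of the second fundamental form: L = 0, M = 0, N = 2*sqrt(5)*u^2/(5*Abs(u)).
Assemble K = (LN − M²)/(EG − F²) = 0. At (u, v) = (4, -pi/2): K = 0.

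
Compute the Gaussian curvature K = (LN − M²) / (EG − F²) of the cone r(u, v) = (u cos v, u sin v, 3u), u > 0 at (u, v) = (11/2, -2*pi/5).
K = 0

Coefficients of the first fundamental form: E = 10, F = 0, G = u^2.
Coefficients of the second fundamental form: L = 0, M = 0, N = 3*sqrt(10)*u^2/(10*Abs(u)).
Assemble K = (LN − M²)/(EG − F²) = 0. At (u, v) = (11/2, -2*pi/5): K = 0.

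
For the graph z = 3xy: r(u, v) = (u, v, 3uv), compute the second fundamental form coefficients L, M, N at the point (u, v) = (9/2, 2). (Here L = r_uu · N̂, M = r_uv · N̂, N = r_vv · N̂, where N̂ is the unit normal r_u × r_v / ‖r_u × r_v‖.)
L = 0;  M = 6*sqrt(877)/877;  N = 0

Compute the unit normal N̂(u, v) = (-3*v/sqrt(9*u^2 + 9*v^2 + 1), -3*u/sqrt(9*u^2 + 9*v^2 + 1), 1/sqrt(9*u^2 + 9*v^2 + 1)), and the second partials r_uu, r_uv, r_vv. Take dot products:
  L(u, v) = r_uu · N̂ = 0,
  M(u, v) = r_uv · N̂ = 3/sqrt(9*u^2 + 9*v^2 + 1),
  N(u, v) = r_vv · N̂ = 0.
Evaluating at (u, v) = (9/2, 2):
  L = 0, M = 6*sqrt(877)/877, N = 0.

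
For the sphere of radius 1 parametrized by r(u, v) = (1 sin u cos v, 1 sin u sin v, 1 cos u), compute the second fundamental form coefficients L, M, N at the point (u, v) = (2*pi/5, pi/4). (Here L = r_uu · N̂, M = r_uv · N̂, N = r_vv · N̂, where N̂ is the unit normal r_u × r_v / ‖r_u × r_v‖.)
L = -1;  M = 0;  N = -5/8 - sqrt(5)/8

Compute the unit normal N̂(u, v) = (sin(u)^2*cos(v)/Abs(sin(u)), sin(u)^2*sin(v)/Abs(sin(u)), sin(2*u)/(2*Abs(sin(u)))), and the second partials r_uu, r_uv, r_vv. Take dot products:
  L(u, v) = r_uu · N̂ = -sin(u)/Abs(sin(u)),
  M(u, v) = r_uv · N̂ = 0,
  N(u, v) = r_vv · N̂ = -sin(u)^3/Abs(sin(u)).
Evaluating at (u, v) = (2*pi/5, pi/4):
  L = -1, M = 0, N = -5/8 - sqrt(5)/8.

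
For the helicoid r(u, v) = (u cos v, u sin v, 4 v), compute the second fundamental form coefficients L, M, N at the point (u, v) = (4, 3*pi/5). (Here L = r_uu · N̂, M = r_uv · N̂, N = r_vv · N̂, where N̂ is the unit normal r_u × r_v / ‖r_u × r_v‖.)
L = 0;  M = -sqrt(2)/2;  N = 0

Compute the unit normal N̂(u, v) = (4*sin(v)/sqrt(u^2 + 16), -4*cos(v)/sqrt(u^2 + 16), u/sqrt(u^2 + 16)), and the second partials r_uu, r_uv, r_vv. Take dot products:
  L(u, v) = r_uu · N̂ = 0,
  M(u, v) = r_uv · N̂ = -4/sqrt(u^2 + 16),
  N(u, v) = r_vv · N̂ = 0.
Evaluating at (u, v) = (4, 3*pi/5):
  L = 0, M = -sqrt(2)/2, N = 0.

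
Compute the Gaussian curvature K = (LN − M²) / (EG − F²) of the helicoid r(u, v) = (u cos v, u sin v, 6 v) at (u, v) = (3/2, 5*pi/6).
K = -64/2601

Coefficients of the first fundamental form: E = 1, F = 0, G = u^2 + 36.
Coefficients of the second fundamental form: L = 0, M = -6/sqrt(u^2 + 36), N = 0.
Assemble K = (LN − M²)/(EG − F²) = -36/(u^2 + 36)^2. At (u, v) = (3/2, 5*pi/6): K = -64/2601.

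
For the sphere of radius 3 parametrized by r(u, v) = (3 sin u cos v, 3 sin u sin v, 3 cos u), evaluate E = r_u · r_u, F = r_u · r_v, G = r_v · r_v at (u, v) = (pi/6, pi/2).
E = 9;  F = 0;  G = 9/4

Partials: r_u = (3*cos(u)*cos(v), 3*sin(v)*cos(u), -3*sin(u)), r_v = (-3*sin(u)*sin(v), 3*sin(u)*cos(v), 0). As functions of (u, v):
  E = r_u · r_u = 9,
  F = r_u · r_v = 0,
  G = r_v · r_v = 9*sin(u)^2.
Evaluating at (u, v) = (pi/6, pi/2): E = 9, F = 0, G = 9/4.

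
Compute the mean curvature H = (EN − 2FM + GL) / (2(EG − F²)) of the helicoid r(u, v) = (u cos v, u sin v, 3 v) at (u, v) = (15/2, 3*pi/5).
H = 0

With E = 1, F = 0, G = u^2 + 9, L = 0, M = -3/sqrt(u^2 + 9), N = 0, assemble
  H = (EN − 2FM + GL) / (2(EG − F²)) = 0.
At (u, v) = (15/2, 3*pi/5): H = 0.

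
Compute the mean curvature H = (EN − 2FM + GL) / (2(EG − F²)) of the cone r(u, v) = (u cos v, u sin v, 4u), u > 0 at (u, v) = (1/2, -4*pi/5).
H = 4*sqrt(17)/17

With E = 17, F = 0, G = u^2, L = 0, M = 0, N = 4*sqrt(17)*u^2/(17*Abs(u)), assemble
  H = (EN − 2FM + GL) / (2(EG − F²)) = 2*sqrt(17)/(17*Abs(u)).
At (u, v) = (1/2, -4*pi/5): H = 4*sqrt(17)/17.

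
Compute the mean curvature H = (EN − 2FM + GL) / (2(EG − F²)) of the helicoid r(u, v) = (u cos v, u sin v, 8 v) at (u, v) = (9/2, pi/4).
H = 0

With E = 1, F = 0, G = u^2 + 64, L = 0, M = -8/sqrt(u^2 + 64), N = 0, assemble
  H = (EN − 2FM + GL) / (2(EG − F²)) = 0.
At (u, v) = (9/2, pi/4): H = 0.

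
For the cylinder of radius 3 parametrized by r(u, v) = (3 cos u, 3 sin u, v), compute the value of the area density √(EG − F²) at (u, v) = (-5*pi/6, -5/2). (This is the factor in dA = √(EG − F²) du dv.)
√(EG − F²)|_{(-5*pi/6, -5/2)} = 3

E = 9, F = 0, G = 1, so EG − F² = 9. Taking the positive square root: √(EG − F²) = 3. At (u, v) = (-5*pi/6, -5/2): 3.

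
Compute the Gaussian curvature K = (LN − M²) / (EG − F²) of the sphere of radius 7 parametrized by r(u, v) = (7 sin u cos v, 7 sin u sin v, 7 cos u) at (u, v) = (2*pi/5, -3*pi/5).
K = 1/49

Coefficients of the first fundamental form: E = 49, F = 0, G = 49*sin(u)^2.
Coefficients of the second fundamental form: L = -7*sin(u)/Abs(sin(u)), M = 0, N = -7*sin(u)^3/Abs(sin(u)).
Assemble K = (LN − M²)/(EG − F²) = 1/49. At (u, v) = (2*pi/5, -3*pi/5): K = 1/49.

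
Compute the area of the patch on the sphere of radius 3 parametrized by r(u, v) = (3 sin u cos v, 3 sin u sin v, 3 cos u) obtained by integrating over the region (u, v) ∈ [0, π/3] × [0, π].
Area = 9*pi/2

Area = ∫∫ √(EG − F²) du dv with √(EG − F²) = 9*Abs(sin(u)). Integrating over [0, π/3] × [0, π] gives 9*pi/2.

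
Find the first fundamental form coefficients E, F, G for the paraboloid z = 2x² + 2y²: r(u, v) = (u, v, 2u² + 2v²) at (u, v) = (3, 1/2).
E = 145;  F = 24;  G = 5

Partials: r_u = (1, 0, 4*u), r_v = (0, 1, 4*v). As functions of (u, v):
  E = r_u · r_u = 16*u^2 + 1,
  F = r_u · r_v = 16*u*v,
  G = r_v · r_v = 16*v^2 + 1.
Evaluating at (u, v) = (3, 1/2): E = 145, F = 24, G = 5.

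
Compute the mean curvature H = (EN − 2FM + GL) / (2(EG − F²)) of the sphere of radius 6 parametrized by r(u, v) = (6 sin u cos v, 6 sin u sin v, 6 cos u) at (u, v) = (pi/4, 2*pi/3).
H = -1/6

With E = 36, F = 0, G = 36*sin(u)^2, L = -6*sin(u)/Abs(sin(u)), M = 0, N = -6*sin(u)^3/Abs(sin(u)), assemble
  H = (EN − 2FM + GL) / (2(EG − F²)) = -sin(u)/(6*Abs(sin(u))).
At (u, v) = (pi/4, 2*pi/3): H = -1/6.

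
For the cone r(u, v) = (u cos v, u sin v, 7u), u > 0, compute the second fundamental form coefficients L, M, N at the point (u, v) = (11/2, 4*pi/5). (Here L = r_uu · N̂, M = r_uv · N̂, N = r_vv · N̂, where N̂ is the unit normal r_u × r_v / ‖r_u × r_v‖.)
L = 0;  M = 0;  N = 77*sqrt(2)/20

Compute the unit normal N̂(u, v) = (-7*sqrt(2)*u*cos(v)/(10*Abs(u)), -7*sqrt(2)*u*sin(v)/(10*Abs(u)), sqrt(2)*u/(10*Abs(u))), and the second partials r_uu, r_uv, r_vv. Take dot products:
  L(u, v) = r_uu · N̂ = 0,
  M(u, v) = r_uv · N̂ = 0,
  N(u, v) = r_vv · N̂ = 7*sqrt(2)*u^2/(10*Abs(u)).
Evaluating at (u, v) = (11/2, 4*pi/5):
  L = 0, M = 0, N = 77*sqrt(2)/20.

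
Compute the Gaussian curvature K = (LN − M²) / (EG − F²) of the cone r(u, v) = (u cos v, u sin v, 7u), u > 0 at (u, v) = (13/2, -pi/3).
K = 0

Coefficients of the first fundamental form: E = 50, F = 0, G = u^2.
Coefficients of the second fundamental form: L = 0, M = 0, N = 7*sqrt(2)*u^2/(10*Abs(u)).
Assemble K = (LN − M²)/(EG − F²) = 0. At (u, v) = (13/2, -pi/3): K = 0.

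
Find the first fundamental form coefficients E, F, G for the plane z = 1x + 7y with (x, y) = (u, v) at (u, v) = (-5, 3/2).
E = 2;  F = 7;  G = 50

Partials: r_u = (1, 0, 1), r_v = (0, 1, 7). As functions of (u, v):
  E = r_u · r_u = 2,
  F = r_u · r_v = 7,
  G = r_v · r_v = 50.
Evaluating at (u, v) = (-5, 3/2): E = 2, F = 7, G = 50.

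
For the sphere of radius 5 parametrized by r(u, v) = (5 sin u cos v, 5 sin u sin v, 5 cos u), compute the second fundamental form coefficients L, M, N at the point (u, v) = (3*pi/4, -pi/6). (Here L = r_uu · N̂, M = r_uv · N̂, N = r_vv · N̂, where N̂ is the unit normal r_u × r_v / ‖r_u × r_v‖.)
L = -5;  M = 0;  N = -5/2

Compute the unit normal N̂(u, v) = (sin(u)^2*cos(v)/Abs(sin(u)), sin(u)^2*sin(v)/Abs(sin(u)), sin(2*u)/(2*Abs(sin(u)))), and the second partials r_uu, r_uv, r_vv. Take dot products:
  L(u, v) = r_uu · N̂ = -5*sin(u)/Abs(sin(u)),
  M(u, v) = r_uv · N̂ = 0,
  N(u, v) = r_vv · N̂ = -5*sin(u)^3/Abs(sin(u)).
Evaluating at (u, v) = (3*pi/4, -pi/6):
  L = -5, M = 0, N = -5/2.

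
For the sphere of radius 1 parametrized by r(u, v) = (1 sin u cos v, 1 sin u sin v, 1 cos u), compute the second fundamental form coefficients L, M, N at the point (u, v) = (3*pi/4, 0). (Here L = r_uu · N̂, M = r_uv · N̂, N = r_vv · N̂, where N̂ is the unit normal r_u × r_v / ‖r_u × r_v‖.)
L = -1;  M = 0;  N = -1/2

Compute the unit normal N̂(u, v) = (sin(u)^2*cos(v)/Abs(sin(u)), sin(u)^2*sin(v)/Abs(sin(u)), sin(2*u)/(2*Abs(sin(u)))), and the second partials r_uu, r_uv, r_vv. Take dot products:
  L(u, v) = r_uu · N̂ = -sin(u)/Abs(sin(u)),
  M(u, v) = r_uv · N̂ = 0,
  N(u, v) = r_vv · N̂ = -sin(u)^3/Abs(sin(u)).
Evaluating at (u, v) = (3*pi/4, 0):
  L = -1, M = 0, N = -1/2.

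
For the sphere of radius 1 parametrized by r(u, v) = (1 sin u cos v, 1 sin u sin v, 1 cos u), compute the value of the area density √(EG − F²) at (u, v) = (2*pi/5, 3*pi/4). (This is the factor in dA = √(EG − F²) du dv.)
√(EG − F²)|_{(2*pi/5, 3*pi/4)} = sqrt(2*sqrt(5) + 10)/4

E = 1, F = 0, G = sin(u)^2, so EG − F² = sin(u)^2. Taking the positive square root: √(EG − F²) = Abs(sin(u)). At (u, v) = (2*pi/5, 3*pi/4): sqrt(2*sqrt(5) + 10)/4.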